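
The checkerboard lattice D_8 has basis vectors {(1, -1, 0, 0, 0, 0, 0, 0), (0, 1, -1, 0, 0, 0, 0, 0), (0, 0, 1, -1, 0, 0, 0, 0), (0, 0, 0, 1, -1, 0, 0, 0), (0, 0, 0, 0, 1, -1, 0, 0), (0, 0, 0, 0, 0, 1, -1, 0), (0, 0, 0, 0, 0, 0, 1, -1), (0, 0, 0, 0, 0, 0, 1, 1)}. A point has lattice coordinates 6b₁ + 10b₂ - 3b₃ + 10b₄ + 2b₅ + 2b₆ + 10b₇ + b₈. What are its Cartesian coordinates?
(6, 4, -13, 13, -8, 0, 9, -9)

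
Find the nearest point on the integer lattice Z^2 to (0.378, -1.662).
(0, -2)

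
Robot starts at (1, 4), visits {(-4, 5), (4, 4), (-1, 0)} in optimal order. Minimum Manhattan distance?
20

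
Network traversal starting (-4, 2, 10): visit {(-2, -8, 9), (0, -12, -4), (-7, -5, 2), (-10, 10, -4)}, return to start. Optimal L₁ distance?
104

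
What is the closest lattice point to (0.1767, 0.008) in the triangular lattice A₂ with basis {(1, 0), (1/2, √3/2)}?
(0, 0)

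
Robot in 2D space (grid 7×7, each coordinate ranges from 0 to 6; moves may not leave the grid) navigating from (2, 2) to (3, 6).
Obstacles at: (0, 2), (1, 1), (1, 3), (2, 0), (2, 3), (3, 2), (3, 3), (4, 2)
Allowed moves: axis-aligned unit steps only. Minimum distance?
11
(one shortest path: (2, 2) → (2, 1) → (3, 1) → (4, 1) → (5, 1) → (5, 2) → (5, 3) → (4, 3) → (4, 4) → (3, 4) → (3, 5) → (3, 6))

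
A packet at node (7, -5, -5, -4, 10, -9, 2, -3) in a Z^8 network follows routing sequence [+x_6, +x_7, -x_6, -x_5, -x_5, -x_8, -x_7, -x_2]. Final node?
(7, -6, -5, -4, 8, -9, 2, -4)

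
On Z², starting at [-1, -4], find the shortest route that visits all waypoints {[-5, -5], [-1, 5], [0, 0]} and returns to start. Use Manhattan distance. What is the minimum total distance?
30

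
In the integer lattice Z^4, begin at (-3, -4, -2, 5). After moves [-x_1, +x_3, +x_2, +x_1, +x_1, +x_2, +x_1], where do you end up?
(-1, -2, -1, 5)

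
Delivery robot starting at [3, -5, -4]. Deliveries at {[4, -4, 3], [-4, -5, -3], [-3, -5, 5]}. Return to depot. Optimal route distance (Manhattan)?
36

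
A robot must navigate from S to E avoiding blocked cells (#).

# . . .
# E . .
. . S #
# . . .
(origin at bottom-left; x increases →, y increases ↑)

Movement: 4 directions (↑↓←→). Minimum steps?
2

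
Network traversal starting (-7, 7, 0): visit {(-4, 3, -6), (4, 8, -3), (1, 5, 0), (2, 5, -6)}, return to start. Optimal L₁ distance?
48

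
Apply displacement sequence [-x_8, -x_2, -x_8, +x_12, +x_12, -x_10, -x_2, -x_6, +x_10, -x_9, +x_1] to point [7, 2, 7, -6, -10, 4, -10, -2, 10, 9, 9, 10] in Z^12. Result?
(8, 0, 7, -6, -10, 3, -10, -4, 9, 9, 9, 12)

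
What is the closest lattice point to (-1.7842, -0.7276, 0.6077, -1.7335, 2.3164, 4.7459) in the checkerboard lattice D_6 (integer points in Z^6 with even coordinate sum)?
(-2, -1, 0, -2, 2, 5)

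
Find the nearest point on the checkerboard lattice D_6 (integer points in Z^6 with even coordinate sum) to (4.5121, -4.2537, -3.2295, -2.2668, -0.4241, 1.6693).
(5, -4, -3, -2, 0, 2)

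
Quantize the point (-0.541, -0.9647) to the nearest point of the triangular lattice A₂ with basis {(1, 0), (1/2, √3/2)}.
(-0.5, -0.866)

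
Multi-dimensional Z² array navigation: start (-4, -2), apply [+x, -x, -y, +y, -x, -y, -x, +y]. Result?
(-6, -2)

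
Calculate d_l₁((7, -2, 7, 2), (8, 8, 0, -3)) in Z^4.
23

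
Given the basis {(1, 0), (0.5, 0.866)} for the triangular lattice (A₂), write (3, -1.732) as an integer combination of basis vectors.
4b₁ - 2b₂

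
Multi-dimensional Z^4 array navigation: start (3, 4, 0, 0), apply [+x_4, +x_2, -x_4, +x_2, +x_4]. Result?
(3, 6, 0, 1)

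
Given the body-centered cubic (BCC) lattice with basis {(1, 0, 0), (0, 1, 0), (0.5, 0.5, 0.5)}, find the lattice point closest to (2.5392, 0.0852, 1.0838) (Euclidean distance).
(3, 0, 1)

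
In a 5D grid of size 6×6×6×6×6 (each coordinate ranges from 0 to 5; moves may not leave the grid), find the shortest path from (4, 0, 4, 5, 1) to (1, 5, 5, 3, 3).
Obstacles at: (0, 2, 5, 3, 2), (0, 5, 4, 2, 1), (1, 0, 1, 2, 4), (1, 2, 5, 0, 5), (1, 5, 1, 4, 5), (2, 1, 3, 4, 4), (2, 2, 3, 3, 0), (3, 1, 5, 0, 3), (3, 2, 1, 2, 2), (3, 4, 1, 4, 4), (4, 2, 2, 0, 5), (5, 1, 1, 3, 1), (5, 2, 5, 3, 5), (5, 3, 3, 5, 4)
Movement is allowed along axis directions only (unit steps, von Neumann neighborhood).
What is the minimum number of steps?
13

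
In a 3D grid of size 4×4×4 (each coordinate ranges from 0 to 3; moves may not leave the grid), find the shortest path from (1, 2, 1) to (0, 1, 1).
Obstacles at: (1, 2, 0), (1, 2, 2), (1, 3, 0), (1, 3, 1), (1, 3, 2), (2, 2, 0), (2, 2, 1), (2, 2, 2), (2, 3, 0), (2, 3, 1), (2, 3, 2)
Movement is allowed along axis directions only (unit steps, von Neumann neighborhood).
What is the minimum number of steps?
2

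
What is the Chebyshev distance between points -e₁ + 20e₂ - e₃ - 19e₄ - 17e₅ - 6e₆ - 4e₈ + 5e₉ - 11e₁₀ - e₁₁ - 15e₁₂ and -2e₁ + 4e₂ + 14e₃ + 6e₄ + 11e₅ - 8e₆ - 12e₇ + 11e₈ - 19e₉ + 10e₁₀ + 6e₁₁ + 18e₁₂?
33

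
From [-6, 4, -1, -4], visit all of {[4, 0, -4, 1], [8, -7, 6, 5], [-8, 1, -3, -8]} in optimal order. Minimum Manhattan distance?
59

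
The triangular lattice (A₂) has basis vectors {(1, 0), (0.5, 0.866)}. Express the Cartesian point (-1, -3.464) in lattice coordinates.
b₁ - 4b₂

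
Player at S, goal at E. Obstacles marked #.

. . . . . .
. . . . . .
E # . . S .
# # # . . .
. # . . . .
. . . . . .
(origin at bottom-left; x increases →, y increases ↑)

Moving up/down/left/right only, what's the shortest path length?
6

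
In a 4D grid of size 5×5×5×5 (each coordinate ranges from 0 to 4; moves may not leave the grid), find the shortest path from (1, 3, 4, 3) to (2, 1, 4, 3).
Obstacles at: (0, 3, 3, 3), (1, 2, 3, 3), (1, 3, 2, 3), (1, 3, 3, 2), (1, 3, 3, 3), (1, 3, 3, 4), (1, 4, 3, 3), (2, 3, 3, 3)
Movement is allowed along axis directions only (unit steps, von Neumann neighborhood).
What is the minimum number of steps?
3
(one shortest path: (1, 3, 4, 3) → (2, 3, 4, 3) → (2, 2, 4, 3) → (2, 1, 4, 3))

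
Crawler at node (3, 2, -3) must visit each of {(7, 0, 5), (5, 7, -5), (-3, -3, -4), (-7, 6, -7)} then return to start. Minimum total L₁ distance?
76
(one optimal route: (3, 2, -3) → (7, 0, 5) → (5, 7, -5) → (-7, 6, -7) → (-3, -3, -4) → (3, 2, -3))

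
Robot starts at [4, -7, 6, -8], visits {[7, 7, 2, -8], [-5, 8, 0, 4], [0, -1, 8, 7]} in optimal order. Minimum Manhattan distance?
73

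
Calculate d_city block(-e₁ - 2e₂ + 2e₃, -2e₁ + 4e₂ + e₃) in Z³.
8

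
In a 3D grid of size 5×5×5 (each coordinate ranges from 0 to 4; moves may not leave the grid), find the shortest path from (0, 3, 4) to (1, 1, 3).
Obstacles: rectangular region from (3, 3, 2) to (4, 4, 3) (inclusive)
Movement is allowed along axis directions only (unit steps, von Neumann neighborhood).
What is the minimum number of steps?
4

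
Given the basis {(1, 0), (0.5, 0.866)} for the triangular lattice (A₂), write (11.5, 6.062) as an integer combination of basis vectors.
8b₁ + 7b₂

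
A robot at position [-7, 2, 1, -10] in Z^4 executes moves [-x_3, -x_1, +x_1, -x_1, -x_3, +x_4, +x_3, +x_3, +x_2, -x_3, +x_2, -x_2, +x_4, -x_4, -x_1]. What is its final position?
(-9, 3, 0, -9)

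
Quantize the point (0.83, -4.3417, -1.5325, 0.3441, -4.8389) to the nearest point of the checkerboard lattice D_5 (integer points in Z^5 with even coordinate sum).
(1, -4, -2, 0, -5)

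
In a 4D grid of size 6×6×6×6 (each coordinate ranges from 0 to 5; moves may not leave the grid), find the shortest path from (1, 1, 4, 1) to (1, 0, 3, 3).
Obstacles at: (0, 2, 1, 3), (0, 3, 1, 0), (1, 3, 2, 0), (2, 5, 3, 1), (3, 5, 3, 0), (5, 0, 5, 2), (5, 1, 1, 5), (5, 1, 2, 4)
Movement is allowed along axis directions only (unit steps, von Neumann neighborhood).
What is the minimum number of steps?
4
(one shortest path: (1, 1, 4, 1) → (1, 0, 4, 1) → (1, 0, 3, 1) → (1, 0, 3, 2) → (1, 0, 3, 3))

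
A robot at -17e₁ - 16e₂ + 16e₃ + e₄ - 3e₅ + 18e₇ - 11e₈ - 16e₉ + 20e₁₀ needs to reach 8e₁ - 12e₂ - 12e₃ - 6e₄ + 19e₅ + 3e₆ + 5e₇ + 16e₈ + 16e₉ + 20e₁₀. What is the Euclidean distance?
62.3618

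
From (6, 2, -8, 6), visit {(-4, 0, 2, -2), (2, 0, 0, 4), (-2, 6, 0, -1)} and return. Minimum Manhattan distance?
68
(one optimal route: (6, 2, -8, 6) → (2, 0, 0, 4) → (-4, 0, 2, -2) → (-2, 6, 0, -1) → (6, 2, -8, 6))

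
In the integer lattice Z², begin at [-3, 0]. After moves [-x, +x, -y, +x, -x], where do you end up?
(-3, -1)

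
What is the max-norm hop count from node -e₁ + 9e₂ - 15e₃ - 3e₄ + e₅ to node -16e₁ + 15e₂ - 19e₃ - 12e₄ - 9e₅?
15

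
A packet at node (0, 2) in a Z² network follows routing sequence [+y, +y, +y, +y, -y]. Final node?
(0, 5)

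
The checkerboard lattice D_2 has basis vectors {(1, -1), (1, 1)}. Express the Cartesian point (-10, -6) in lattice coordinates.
-2b₁ - 8b₂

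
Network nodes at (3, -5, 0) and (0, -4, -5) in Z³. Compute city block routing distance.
9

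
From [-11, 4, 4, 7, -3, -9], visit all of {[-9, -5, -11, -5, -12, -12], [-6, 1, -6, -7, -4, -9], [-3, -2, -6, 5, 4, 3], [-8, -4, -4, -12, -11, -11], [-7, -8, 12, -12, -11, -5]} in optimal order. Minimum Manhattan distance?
155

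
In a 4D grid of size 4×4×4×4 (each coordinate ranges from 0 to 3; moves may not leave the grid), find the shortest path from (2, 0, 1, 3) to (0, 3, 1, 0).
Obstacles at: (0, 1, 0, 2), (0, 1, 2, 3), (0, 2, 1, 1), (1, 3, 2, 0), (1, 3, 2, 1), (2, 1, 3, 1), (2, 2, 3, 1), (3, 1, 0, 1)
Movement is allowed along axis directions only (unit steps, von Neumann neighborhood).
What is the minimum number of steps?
8
(one shortest path: (2, 0, 1, 3) → (1, 0, 1, 3) → (0, 0, 1, 3) → (0, 1, 1, 3) → (0, 2, 1, 3) → (0, 3, 1, 3) → (0, 3, 1, 2) → (0, 3, 1, 1) → (0, 3, 1, 0))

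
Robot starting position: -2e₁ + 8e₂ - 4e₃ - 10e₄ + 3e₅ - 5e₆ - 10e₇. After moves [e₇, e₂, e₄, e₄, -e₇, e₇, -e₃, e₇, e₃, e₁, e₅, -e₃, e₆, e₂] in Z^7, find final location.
(-1, 10, -5, -8, 4, -4, -8)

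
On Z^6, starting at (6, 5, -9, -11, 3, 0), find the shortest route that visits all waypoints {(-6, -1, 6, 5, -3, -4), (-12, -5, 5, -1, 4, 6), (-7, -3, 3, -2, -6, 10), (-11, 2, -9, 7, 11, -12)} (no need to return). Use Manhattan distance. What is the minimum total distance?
159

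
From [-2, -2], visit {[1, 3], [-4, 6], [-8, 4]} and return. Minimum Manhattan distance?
34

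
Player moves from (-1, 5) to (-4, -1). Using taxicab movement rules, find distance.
9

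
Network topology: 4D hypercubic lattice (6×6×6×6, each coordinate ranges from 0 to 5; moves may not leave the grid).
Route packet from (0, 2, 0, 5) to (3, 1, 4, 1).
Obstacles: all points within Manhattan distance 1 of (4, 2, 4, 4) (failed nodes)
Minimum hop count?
12
(one shortest path: (0, 2, 0, 5) → (1, 2, 0, 5) → (2, 2, 0, 5) → (3, 2, 0, 5) → (3, 1, 0, 5) → (3, 1, 1, 5) → (3, 1, 2, 5) → (3, 1, 3, 5) → (3, 1, 4, 5) → (3, 1, 4, 4) → (3, 1, 4, 3) → (3, 1, 4, 2) → (3, 1, 4, 1))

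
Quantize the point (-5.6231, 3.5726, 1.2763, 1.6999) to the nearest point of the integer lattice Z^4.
(-6, 4, 1, 2)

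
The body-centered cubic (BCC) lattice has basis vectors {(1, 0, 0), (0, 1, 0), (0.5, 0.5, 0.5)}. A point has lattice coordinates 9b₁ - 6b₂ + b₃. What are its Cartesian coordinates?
(9.5, -5.5, 0.5)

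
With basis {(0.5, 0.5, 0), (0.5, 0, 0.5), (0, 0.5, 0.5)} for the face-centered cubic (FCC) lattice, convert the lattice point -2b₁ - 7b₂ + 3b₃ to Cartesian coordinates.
(-4.5, 0.5, -2)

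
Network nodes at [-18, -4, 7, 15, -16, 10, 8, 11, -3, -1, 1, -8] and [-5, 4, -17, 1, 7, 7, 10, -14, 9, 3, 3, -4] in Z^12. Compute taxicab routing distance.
134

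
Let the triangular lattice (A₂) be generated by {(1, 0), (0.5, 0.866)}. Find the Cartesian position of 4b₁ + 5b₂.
(6.5, 4.33)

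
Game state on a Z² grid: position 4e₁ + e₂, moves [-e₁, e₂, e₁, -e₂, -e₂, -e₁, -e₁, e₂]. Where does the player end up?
(2, 1)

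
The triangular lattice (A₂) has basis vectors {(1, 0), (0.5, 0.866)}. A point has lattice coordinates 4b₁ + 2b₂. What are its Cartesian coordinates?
(5, 1.732)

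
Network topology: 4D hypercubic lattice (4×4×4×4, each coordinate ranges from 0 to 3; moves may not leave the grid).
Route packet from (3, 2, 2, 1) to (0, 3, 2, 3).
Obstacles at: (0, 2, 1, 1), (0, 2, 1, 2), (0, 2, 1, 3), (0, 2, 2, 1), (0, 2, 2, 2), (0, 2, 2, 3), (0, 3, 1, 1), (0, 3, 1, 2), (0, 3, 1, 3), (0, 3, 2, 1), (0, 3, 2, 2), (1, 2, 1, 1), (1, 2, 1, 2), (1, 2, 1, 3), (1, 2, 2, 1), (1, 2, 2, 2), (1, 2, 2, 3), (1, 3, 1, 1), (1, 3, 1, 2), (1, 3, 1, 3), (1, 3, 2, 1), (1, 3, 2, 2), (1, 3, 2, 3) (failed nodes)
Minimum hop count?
8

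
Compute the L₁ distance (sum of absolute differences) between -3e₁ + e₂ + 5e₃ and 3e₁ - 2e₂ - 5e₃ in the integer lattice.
19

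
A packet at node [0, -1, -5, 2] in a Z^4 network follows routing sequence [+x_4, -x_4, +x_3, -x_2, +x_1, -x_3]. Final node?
(1, -2, -5, 2)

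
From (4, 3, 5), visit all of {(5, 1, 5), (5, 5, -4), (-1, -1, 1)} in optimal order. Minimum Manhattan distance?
32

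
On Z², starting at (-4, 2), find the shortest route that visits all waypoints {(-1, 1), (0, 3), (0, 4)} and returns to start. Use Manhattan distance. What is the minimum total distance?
14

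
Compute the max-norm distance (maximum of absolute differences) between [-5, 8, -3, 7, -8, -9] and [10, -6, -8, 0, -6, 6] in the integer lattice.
15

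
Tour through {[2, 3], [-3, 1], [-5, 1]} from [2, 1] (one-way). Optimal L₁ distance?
11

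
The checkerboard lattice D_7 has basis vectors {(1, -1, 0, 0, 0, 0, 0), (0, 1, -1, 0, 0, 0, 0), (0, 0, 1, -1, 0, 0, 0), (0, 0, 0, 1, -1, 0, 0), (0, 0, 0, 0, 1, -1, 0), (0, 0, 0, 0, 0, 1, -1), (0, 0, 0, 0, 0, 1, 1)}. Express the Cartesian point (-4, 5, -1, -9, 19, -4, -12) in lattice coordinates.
-4b₁ + b₂ - 9b₄ + 10b₅ + 9b₆ - 3b₇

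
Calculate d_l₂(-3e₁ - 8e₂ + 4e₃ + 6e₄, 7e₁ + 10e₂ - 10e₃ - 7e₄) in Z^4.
28.0891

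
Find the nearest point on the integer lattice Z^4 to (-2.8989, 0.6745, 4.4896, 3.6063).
(-3, 1, 4, 4)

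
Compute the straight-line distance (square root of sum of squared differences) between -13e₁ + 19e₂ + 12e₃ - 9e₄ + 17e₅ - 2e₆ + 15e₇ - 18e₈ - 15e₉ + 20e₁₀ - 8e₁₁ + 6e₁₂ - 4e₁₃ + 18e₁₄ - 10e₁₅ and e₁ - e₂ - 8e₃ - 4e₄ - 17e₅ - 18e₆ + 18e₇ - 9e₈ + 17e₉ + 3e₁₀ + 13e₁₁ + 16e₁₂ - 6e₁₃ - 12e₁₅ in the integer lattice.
68.6222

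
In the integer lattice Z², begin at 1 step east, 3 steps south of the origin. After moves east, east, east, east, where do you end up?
(5, -3)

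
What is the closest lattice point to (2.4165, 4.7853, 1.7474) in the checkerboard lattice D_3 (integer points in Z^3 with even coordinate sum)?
(3, 5, 2)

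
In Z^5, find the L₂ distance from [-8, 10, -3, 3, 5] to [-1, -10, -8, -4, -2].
23.9165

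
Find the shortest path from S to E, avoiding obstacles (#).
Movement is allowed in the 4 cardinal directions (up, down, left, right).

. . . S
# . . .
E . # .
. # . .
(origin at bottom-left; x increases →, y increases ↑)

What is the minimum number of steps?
5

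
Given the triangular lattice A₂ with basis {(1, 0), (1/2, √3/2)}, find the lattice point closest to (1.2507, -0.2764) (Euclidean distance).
(1, 0)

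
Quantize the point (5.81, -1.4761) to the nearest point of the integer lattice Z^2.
(6, -1)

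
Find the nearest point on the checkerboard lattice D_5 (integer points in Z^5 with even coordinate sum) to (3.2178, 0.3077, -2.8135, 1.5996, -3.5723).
(3, 0, -3, 2, -4)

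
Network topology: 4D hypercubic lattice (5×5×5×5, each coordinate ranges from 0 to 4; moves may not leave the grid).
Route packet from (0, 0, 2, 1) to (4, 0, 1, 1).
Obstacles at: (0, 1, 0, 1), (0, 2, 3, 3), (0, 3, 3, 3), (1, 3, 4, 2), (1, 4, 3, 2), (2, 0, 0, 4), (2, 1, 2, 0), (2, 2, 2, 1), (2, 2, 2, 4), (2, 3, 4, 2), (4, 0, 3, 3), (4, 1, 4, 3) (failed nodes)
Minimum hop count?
5
(one shortest path: (0, 0, 2, 1) → (1, 0, 2, 1) → (2, 0, 2, 1) → (3, 0, 2, 1) → (4, 0, 2, 1) → (4, 0, 1, 1))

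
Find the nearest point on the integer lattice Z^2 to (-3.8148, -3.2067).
(-4, -3)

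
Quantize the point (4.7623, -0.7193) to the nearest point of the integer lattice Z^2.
(5, -1)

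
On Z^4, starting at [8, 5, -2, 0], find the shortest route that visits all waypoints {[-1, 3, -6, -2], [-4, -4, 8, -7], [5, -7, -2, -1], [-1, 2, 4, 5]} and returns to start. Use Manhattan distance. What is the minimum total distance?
104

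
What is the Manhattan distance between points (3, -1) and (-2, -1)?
5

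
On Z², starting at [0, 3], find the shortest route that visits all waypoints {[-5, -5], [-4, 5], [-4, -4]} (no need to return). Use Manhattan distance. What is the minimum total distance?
17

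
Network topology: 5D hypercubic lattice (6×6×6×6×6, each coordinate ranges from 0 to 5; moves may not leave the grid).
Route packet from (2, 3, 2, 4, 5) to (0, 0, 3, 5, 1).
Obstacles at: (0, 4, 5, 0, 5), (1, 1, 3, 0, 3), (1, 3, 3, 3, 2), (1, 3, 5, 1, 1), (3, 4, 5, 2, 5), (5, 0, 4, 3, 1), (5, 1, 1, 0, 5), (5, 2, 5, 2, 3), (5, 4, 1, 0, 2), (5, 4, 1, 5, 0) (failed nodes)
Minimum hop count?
11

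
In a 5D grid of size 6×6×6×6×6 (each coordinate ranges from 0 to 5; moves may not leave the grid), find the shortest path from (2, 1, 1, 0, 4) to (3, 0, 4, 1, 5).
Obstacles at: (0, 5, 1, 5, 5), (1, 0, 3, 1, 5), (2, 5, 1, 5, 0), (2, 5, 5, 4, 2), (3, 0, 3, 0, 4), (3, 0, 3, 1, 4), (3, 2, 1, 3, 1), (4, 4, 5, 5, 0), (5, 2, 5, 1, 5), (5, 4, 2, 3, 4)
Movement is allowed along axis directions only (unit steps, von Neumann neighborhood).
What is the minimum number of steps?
7
(one shortest path: (2, 1, 1, 0, 4) → (3, 1, 1, 0, 4) → (3, 0, 1, 0, 4) → (3, 0, 2, 0, 4) → (3, 0, 2, 1, 4) → (3, 0, 2, 1, 5) → (3, 0, 3, 1, 5) → (3, 0, 4, 1, 5))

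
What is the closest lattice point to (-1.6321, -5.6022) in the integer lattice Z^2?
(-2, -6)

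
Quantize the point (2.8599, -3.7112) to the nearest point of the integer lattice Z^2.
(3, -4)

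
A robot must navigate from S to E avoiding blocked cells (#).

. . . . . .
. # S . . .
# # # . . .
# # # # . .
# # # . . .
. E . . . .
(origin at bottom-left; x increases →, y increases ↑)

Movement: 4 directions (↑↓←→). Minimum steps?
9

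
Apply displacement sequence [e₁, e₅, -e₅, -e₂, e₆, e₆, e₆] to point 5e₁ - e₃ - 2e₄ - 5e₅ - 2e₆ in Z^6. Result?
(6, -1, -1, -2, -5, 1)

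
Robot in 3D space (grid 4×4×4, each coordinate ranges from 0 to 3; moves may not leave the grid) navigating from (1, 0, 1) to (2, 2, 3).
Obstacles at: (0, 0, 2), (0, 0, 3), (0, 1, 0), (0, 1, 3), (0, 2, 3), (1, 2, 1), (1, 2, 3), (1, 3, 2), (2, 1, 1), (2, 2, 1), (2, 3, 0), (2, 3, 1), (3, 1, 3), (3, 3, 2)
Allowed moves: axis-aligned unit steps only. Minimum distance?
5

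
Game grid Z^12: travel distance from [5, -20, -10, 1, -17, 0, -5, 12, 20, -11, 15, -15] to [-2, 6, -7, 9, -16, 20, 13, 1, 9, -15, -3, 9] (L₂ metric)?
51.7784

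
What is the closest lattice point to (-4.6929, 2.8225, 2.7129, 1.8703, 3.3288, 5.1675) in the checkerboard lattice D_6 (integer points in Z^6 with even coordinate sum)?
(-5, 3, 3, 2, 4, 5)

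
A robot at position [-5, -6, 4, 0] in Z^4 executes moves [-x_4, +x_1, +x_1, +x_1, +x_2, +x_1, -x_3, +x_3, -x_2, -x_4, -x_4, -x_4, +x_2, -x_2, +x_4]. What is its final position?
(-1, -6, 4, -3)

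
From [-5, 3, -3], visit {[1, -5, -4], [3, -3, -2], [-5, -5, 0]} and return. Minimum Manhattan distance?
42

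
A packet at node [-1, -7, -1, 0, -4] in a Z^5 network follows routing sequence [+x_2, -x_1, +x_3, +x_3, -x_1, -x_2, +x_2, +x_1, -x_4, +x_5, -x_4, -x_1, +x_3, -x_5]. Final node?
(-3, -6, 2, -2, -4)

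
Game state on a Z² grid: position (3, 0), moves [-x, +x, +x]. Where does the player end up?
(4, 0)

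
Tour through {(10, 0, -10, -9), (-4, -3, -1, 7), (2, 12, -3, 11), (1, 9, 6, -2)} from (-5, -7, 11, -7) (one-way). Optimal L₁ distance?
125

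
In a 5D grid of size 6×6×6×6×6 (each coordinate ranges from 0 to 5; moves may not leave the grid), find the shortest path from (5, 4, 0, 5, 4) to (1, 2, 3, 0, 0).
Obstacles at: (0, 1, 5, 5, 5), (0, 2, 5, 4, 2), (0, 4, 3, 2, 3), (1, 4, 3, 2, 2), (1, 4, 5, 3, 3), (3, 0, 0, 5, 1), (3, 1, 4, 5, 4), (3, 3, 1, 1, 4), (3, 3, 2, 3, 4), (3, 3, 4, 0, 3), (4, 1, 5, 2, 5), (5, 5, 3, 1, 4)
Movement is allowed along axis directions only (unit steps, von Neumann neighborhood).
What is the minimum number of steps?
18
(one shortest path: (5, 4, 0, 5, 4) → (4, 4, 0, 5, 4) → (3, 4, 0, 5, 4) → (2, 4, 0, 5, 4) → (1, 4, 0, 5, 4) → (1, 3, 0, 5, 4) → (1, 2, 0, 5, 4) → (1, 2, 1, 5, 4) → (1, 2, 2, 5, 4) → (1, 2, 3, 5, 4) → (1, 2, 3, 4, 4) → (1, 2, 3, 3, 4) → (1, 2, 3, 2, 4) → (1, 2, 3, 1, 4) → (1, 2, 3, 0, 4) → (1, 2, 3, 0, 3) → (1, 2, 3, 0, 2) → (1, 2, 3, 0, 1) → (1, 2, 3, 0, 0))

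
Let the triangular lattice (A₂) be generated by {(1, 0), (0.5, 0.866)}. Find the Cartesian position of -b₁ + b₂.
(-0.5, 0.866)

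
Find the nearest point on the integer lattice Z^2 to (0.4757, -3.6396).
(0, -4)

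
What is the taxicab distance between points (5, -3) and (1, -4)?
5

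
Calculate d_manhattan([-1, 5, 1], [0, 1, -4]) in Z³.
10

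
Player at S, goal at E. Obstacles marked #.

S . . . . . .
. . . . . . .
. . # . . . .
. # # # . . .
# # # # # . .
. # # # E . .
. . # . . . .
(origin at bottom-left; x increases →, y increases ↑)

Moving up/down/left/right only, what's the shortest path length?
11
(one shortest path: (0, 6) → (1, 6) → (2, 6) → (3, 6) → (4, 6) → (5, 6) → (5, 5) → (5, 4) → (5, 3) → (5, 2) → (5, 1) → (4, 1))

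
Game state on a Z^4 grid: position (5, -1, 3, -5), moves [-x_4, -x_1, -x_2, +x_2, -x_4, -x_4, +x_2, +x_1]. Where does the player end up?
(5, 0, 3, -8)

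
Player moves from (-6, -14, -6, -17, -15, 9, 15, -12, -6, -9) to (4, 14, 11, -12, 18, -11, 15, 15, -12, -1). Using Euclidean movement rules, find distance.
59.2959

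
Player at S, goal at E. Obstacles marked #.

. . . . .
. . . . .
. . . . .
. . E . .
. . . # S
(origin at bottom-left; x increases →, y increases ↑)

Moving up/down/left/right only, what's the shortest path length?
3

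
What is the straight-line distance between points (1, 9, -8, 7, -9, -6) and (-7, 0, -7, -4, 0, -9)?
18.8944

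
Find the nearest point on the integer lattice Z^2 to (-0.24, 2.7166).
(0, 3)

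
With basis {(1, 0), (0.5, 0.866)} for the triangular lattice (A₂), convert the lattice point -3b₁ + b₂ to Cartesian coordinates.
(-2.5, 0.866)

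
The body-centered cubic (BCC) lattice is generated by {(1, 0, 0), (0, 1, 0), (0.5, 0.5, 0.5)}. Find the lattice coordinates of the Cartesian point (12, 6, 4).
8b₁ + 2b₂ + 8b₃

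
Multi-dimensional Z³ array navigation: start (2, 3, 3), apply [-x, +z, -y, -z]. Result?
(1, 2, 3)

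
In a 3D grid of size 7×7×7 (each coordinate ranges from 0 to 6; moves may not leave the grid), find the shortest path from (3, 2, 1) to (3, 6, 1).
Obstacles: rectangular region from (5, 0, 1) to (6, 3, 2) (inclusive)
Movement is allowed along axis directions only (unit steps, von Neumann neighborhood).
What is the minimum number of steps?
4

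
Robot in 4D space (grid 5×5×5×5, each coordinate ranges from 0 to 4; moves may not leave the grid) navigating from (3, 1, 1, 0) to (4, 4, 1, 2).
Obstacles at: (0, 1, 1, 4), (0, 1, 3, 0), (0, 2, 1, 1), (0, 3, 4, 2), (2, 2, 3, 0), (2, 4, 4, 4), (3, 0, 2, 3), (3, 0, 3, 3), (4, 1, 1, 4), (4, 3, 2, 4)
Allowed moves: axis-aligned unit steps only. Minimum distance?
6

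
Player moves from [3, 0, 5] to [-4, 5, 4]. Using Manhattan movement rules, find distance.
13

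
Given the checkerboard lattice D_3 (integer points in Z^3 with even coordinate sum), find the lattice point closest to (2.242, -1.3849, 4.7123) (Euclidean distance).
(2, -1, 5)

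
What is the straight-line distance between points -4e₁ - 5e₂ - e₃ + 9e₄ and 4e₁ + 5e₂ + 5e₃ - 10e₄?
23.6854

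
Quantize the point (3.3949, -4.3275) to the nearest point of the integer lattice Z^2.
(3, -4)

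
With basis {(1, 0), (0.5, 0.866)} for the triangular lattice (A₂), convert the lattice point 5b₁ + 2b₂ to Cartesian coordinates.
(6, 1.732)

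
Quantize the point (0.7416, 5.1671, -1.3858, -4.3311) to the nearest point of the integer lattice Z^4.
(1, 5, -1, -4)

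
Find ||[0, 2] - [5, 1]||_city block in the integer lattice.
6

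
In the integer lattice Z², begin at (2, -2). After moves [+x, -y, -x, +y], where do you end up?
(2, -2)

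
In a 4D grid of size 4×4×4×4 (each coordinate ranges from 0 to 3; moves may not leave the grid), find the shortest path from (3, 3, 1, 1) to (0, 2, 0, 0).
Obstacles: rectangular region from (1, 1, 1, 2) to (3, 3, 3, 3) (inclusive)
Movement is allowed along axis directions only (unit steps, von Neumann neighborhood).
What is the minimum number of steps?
6
(one shortest path: (3, 3, 1, 1) → (2, 3, 1, 1) → (1, 3, 1, 1) → (0, 3, 1, 1) → (0, 2, 1, 1) → (0, 2, 0, 1) → (0, 2, 0, 0))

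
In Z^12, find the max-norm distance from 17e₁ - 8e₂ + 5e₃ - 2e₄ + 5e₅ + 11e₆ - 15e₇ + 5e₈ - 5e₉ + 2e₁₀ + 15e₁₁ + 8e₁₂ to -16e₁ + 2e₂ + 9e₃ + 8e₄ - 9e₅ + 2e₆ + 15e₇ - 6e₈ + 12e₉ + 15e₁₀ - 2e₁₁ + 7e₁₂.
33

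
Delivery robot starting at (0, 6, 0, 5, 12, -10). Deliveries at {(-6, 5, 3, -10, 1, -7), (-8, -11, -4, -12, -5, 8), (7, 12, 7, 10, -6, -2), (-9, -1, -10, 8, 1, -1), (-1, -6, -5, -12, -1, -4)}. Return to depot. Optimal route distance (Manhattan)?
258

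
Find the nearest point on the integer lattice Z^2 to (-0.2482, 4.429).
(0, 4)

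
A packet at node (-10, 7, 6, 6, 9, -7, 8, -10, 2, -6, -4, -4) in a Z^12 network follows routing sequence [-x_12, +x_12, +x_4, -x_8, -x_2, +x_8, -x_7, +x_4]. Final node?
(-10, 6, 6, 8, 9, -7, 7, -10, 2, -6, -4, -4)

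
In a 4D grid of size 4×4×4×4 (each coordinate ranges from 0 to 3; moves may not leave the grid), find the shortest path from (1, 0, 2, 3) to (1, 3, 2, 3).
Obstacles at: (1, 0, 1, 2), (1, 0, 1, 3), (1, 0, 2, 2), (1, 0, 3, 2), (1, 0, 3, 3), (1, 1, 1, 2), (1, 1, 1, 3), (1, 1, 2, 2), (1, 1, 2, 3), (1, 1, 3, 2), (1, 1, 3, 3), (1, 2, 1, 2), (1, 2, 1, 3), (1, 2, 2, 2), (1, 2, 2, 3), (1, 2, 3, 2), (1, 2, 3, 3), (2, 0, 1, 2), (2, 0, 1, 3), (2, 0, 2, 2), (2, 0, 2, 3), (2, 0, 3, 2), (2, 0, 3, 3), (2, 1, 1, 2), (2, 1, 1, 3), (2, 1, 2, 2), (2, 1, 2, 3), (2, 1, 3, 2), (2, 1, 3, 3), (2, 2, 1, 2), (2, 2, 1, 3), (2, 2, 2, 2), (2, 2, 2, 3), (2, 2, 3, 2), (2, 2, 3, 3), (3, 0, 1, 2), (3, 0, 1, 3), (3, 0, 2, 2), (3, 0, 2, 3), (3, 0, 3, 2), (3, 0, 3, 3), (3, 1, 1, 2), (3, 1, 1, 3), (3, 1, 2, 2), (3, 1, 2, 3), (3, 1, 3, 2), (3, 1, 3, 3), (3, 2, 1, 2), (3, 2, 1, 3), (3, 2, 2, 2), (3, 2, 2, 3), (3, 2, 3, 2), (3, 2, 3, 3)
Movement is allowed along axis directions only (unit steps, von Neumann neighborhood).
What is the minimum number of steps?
5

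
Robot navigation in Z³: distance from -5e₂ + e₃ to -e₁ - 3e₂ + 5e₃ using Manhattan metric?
7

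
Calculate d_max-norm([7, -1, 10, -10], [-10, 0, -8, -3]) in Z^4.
18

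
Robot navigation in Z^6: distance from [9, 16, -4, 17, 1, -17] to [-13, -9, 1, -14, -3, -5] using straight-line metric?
47.4868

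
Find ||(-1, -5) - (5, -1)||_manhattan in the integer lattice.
10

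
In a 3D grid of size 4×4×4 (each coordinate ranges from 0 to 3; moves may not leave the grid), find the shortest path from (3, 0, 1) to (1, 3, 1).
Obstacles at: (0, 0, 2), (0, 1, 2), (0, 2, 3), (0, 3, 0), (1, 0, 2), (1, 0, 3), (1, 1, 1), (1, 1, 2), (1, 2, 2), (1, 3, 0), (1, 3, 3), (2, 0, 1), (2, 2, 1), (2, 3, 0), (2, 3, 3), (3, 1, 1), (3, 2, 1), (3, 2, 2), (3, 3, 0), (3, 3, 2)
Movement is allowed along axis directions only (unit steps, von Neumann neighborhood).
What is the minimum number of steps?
7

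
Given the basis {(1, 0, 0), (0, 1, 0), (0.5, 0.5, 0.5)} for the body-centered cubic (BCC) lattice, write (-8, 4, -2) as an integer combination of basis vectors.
-6b₁ + 6b₂ - 4b₃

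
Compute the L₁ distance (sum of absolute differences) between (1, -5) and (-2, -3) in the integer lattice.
5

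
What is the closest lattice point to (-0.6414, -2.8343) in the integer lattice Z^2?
(-1, -3)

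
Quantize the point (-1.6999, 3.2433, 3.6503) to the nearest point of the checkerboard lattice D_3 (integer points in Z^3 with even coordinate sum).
(-2, 3, 3)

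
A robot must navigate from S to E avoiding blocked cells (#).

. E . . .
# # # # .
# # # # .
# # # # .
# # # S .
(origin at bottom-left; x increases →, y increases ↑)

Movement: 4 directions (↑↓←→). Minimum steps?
8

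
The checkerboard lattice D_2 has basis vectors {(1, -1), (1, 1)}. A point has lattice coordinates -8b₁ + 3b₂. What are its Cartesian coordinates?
(-5, 11)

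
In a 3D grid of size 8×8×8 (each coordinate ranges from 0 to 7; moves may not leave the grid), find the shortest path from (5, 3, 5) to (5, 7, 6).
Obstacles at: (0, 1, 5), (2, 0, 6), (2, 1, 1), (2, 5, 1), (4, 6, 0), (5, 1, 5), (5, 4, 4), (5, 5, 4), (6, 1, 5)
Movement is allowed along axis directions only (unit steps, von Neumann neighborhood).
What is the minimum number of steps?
5
(one shortest path: (5, 3, 5) → (5, 4, 5) → (5, 5, 5) → (5, 6, 5) → (5, 7, 5) → (5, 7, 6))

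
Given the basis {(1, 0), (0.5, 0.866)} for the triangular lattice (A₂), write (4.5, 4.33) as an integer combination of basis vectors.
2b₁ + 5b₂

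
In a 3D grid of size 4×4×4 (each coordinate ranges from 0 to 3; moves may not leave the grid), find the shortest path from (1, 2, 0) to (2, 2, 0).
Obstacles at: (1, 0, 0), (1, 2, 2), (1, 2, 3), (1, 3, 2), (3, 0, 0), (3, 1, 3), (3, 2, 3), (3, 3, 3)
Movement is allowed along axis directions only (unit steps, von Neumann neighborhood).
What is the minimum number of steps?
1
(one shortest path: (1, 2, 0) → (2, 2, 0))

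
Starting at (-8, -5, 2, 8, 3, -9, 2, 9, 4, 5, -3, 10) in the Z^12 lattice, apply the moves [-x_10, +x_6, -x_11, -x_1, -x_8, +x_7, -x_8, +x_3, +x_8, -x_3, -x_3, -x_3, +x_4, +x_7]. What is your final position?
(-9, -5, 0, 9, 3, -8, 4, 8, 4, 4, -4, 10)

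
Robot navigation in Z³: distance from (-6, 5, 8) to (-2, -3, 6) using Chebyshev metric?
8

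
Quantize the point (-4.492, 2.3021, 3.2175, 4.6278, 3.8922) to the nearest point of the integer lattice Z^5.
(-4, 2, 3, 5, 4)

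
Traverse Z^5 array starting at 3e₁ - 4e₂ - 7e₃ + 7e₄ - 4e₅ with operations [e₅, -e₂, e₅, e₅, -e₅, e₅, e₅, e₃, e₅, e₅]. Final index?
(3, -5, -6, 7, 2)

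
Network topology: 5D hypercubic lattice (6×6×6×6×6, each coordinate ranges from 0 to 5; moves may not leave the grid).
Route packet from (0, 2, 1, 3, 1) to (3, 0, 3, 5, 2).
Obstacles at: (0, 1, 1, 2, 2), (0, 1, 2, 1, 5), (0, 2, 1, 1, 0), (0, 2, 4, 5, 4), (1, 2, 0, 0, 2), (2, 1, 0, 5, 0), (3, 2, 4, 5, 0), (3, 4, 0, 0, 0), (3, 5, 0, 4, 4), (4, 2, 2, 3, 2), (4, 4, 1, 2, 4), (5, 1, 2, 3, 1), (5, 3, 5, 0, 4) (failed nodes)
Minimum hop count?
10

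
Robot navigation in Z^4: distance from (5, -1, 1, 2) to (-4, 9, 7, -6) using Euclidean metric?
16.7631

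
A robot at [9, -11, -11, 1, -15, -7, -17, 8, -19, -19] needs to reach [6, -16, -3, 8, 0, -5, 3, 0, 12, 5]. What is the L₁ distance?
123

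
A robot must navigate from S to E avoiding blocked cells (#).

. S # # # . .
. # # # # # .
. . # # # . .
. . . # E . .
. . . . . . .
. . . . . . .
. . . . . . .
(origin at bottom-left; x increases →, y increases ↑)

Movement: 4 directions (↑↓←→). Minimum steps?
10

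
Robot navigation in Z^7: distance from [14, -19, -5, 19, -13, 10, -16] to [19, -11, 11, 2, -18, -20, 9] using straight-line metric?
46.7333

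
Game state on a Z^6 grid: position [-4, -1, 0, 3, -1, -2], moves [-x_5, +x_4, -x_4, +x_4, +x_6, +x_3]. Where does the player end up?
(-4, -1, 1, 4, -2, -1)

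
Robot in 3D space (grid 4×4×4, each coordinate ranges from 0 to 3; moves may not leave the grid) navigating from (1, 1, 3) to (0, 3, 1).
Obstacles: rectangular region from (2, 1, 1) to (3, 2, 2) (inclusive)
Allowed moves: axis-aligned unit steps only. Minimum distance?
5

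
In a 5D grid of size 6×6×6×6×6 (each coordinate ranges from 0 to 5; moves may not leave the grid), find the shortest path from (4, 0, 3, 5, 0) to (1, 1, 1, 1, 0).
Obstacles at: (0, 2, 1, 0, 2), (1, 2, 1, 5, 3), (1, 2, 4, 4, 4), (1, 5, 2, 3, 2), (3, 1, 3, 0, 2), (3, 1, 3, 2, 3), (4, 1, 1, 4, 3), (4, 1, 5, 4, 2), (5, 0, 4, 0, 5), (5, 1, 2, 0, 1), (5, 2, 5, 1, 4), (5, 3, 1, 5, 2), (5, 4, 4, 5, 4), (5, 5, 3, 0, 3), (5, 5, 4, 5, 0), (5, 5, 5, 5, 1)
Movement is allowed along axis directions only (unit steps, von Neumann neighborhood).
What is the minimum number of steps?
10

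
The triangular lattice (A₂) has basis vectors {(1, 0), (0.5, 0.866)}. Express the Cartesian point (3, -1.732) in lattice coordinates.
4b₁ - 2b₂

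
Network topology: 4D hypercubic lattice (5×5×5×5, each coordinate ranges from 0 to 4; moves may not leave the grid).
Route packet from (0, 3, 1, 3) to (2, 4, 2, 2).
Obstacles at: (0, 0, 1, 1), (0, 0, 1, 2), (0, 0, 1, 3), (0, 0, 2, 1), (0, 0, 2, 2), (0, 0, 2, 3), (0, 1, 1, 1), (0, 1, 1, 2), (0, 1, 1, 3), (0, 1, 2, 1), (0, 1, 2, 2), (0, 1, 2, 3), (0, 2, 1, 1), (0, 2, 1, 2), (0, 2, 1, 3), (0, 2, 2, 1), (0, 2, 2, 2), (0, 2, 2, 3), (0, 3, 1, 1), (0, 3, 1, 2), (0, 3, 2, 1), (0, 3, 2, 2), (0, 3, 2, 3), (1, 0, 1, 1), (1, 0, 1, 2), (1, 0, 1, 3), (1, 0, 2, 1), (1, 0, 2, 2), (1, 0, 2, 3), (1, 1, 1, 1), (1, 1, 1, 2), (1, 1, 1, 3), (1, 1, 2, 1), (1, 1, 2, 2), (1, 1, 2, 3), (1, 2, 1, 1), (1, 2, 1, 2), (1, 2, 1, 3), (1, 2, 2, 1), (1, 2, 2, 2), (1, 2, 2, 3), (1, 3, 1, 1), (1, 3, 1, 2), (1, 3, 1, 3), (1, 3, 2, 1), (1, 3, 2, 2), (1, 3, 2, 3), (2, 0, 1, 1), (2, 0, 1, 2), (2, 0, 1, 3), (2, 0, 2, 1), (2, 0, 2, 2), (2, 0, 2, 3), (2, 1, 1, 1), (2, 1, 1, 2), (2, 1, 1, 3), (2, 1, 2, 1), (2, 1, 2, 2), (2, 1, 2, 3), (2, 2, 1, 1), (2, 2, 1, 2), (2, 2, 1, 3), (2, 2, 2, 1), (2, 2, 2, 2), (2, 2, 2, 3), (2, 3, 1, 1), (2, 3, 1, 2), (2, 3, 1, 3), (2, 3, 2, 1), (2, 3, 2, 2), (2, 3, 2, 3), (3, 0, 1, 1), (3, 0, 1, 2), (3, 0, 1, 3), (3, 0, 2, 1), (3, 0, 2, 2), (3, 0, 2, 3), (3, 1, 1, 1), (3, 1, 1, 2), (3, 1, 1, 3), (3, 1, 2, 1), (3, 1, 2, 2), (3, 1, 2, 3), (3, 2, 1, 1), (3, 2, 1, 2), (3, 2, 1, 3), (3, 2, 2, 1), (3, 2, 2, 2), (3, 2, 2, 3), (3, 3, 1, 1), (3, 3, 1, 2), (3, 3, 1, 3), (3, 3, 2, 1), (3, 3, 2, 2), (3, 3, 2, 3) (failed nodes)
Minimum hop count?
5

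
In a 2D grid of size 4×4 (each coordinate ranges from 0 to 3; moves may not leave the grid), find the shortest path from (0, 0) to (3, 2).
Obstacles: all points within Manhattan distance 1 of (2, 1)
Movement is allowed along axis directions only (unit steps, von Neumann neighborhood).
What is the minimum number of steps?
7
(one shortest path: (0, 0) → (0, 1) → (0, 2) → (1, 2) → (1, 3) → (2, 3) → (3, 3) → (3, 2))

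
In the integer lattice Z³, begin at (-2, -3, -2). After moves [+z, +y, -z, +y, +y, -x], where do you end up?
(-3, 0, -2)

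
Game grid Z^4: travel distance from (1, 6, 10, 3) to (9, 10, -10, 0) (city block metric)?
35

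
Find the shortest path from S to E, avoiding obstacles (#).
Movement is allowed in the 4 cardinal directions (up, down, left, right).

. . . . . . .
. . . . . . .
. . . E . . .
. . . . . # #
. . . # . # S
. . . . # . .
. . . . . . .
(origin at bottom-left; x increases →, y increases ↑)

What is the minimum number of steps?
11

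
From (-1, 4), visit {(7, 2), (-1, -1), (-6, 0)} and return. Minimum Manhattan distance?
36
(one optimal route: (-1, 4) → (7, 2) → (-1, -1) → (-6, 0) → (-1, 4))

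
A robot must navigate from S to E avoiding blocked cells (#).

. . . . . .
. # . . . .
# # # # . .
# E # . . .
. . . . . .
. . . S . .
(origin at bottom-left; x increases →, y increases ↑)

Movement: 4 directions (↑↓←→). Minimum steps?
4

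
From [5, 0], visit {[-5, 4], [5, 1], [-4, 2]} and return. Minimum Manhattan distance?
28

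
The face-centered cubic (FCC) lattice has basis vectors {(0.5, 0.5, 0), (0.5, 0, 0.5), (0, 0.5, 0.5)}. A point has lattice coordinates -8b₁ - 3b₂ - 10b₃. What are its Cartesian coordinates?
(-5.5, -9, -6.5)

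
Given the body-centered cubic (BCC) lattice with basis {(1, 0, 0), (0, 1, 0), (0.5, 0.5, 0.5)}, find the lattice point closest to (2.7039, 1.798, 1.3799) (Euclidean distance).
(2.5, 1.5, 1.5)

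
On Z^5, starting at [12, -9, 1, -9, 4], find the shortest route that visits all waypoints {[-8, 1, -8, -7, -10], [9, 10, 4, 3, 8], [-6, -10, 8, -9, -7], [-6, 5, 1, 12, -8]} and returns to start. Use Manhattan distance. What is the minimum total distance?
196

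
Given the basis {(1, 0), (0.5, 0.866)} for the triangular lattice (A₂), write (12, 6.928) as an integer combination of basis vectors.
8b₁ + 8b₂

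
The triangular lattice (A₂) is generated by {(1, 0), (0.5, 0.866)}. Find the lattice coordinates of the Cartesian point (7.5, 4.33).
5b₁ + 5b₂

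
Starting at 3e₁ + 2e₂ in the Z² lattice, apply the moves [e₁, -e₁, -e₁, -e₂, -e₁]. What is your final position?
(1, 1)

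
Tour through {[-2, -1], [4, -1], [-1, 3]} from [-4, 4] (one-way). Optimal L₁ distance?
15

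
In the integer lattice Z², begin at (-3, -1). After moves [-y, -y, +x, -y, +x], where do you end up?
(-1, -4)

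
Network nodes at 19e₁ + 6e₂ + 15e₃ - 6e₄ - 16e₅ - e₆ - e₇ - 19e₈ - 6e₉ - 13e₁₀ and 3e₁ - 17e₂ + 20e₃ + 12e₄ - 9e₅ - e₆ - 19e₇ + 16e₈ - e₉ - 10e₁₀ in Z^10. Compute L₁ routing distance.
130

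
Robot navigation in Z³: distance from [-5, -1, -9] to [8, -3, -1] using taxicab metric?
23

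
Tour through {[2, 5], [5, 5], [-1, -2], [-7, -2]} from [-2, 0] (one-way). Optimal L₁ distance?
26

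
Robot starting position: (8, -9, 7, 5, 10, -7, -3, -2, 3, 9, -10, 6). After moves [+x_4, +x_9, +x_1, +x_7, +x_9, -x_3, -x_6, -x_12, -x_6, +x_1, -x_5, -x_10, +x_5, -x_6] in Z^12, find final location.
(10, -9, 6, 6, 10, -10, -2, -2, 5, 8, -10, 5)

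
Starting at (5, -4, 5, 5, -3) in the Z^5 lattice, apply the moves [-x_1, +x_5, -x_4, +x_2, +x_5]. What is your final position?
(4, -3, 5, 4, -1)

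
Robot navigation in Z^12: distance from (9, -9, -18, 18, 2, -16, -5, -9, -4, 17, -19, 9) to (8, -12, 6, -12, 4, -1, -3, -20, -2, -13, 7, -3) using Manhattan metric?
158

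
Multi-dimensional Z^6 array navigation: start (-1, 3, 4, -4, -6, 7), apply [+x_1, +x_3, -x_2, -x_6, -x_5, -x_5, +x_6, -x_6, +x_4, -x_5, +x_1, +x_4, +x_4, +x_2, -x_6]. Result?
(1, 3, 5, -1, -9, 5)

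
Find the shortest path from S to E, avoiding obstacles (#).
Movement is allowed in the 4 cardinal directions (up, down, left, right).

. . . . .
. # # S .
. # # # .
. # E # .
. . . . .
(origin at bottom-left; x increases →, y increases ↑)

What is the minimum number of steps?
7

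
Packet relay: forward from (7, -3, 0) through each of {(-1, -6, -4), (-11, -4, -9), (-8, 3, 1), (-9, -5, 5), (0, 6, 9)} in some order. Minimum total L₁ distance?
81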